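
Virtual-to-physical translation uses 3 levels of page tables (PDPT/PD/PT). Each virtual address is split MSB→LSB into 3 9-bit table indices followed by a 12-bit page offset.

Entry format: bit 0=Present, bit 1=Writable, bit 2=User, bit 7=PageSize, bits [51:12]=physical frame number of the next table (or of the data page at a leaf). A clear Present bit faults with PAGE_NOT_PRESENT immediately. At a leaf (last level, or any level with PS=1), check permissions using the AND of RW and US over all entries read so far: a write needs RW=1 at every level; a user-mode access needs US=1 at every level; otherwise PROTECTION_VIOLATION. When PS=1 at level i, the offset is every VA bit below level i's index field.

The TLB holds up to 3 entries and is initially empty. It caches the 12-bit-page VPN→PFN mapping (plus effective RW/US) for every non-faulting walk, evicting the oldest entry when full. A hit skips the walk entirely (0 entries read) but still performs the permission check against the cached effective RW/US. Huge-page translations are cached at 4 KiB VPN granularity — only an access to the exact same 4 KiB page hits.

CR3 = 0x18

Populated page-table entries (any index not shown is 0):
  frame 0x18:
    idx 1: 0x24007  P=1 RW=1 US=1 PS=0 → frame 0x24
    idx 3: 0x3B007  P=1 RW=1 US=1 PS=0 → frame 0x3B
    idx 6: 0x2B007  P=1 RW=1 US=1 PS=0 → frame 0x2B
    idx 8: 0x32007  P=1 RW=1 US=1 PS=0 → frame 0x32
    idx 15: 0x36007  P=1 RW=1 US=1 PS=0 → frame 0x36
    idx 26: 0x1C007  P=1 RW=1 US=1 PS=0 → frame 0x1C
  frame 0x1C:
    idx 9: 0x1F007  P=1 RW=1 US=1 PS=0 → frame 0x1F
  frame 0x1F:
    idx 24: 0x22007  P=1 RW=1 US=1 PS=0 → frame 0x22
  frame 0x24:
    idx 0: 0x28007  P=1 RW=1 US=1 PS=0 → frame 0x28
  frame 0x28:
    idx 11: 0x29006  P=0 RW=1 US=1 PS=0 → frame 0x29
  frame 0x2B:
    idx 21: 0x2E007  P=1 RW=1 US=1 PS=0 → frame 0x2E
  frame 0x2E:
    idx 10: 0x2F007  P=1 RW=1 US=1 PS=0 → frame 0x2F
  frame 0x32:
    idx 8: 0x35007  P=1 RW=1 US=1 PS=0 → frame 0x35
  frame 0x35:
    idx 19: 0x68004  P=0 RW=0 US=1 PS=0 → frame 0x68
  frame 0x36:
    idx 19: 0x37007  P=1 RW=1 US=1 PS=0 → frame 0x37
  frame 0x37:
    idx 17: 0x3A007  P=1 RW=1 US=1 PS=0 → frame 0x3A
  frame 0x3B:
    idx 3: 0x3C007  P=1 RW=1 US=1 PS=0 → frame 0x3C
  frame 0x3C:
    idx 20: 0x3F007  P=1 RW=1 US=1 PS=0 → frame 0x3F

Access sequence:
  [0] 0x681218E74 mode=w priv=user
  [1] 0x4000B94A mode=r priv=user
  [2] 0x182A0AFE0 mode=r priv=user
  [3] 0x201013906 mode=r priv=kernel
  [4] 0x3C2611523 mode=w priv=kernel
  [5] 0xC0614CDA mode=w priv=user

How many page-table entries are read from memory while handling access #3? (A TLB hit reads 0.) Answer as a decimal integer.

Per-access translation:
#0 VA=0x681218E74 (w,user):
  L0: frame=0x18 idx=26 entry=0x1C007 [P=1 RW=1 US=1 PS=0]
  L1: frame=0x1C idx=9 entry=0x1F007 [P=1 RW=1 US=1 PS=0]
  L2: frame=0x1F idx=24 entry=0x22007 [P=1 RW=1 US=1 PS=0]
  ⇒ phys 0x22E74  [3 reads]
#1 VA=0x4000B94A (r,user):
  L0: frame=0x18 idx=1 entry=0x24007 [P=1 RW=1 US=1 PS=0]
  L1: frame=0x24 idx=0 entry=0x28007 [P=1 RW=1 US=1 PS=0]
  L2: frame=0x28 idx=11 entry=0x29006 [P=0 RW=1 US=1 PS=0]
  ⇒ fault: PAGE_NOT_PRESENT  — 3 lookups
#2 VA=0x182A0AFE0 (r,user):
  L0: frame=0x18 idx=6 entry=0x2B007 [P=1 RW=1 US=1 PS=0]
  L1: frame=0x2B idx=21 entry=0x2E007 [P=1 RW=1 US=1 PS=0]
  L2: frame=0x2E idx=10 entry=0x2F007 [P=1 RW=1 US=1 PS=0]
  ⇒ phys 0x2FFE0  [3 reads]
#3 VA=0x201013906 (r,kernel):
  L0: frame=0x18 idx=8 entry=0x32007 [P=1 RW=1 US=1 PS=0]
  L1: frame=0x32 idx=8 entry=0x35007 [P=1 RW=1 US=1 PS=0]
  L2: frame=0x35 idx=19 entry=0x68004 [P=0 RW=0 US=1 PS=0]
  ⇒ fault: PAGE_NOT_PRESENT  — 3 lookups
#4 VA=0x3C2611523 (w,kernel):
  L0: frame=0x18 idx=15 entry=0x36007 [P=1 RW=1 US=1 PS=0]
  L1: frame=0x36 idx=19 entry=0x37007 [P=1 RW=1 US=1 PS=0]
  L2: frame=0x37 idx=17 entry=0x3A007 [P=1 RW=1 US=1 PS=0]
  ⇒ phys 0x3A523  [3 reads]
#5 VA=0xC0614CDA (w,user):
  L0: frame=0x18 idx=3 entry=0x3B007 [P=1 RW=1 US=1 PS=0]
  L1: frame=0x3B idx=3 entry=0x3C007 [P=1 RW=1 US=1 PS=0]
  L2: frame=0x3C idx=20 entry=0x3F007 [P=1 RW=1 US=1 PS=0]
  ⇒ phys 0x3FCDA  [3 reads]

Entries read for #3: 3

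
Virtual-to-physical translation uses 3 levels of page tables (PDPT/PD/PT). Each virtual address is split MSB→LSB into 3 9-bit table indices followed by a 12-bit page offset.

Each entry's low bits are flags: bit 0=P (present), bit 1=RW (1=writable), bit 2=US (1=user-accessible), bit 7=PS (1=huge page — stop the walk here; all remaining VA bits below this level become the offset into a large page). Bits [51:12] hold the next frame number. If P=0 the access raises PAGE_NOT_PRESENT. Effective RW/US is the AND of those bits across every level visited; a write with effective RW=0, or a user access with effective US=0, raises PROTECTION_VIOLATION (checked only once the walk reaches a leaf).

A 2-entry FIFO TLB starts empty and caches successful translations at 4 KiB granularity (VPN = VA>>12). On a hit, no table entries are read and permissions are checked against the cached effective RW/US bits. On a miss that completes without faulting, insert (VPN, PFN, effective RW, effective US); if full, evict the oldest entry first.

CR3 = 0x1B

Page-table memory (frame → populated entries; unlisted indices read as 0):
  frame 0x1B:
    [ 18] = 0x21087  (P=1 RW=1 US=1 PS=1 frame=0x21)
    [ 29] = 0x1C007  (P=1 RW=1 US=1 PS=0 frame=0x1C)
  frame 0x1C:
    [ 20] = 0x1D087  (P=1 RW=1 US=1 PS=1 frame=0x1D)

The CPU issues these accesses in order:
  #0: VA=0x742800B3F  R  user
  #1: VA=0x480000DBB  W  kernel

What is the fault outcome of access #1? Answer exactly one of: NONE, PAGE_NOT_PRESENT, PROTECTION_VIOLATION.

Per-access translation:
#0 VA=0x742800B3F (r,user):
  L0: frame=0x1B idx=29 entry=0x1C007 [P=1 RW=1 US=1 PS=0]
  L1: frame=0x1C idx=20 entry=0x1D087 [P=1 RW=1 US=1 PS=1]
  → PA=0x1DB3F (huge @L1)  (2 entries read)
#1 VA=0x480000DBB (w,kernel):
  L0: frame=0x1B idx=18 entry=0x21087 [P=1 RW=1 US=1 PS=1]
  → PA=0x21DBB (huge @L0)  (1 entries read)

Access #1 fault: NONE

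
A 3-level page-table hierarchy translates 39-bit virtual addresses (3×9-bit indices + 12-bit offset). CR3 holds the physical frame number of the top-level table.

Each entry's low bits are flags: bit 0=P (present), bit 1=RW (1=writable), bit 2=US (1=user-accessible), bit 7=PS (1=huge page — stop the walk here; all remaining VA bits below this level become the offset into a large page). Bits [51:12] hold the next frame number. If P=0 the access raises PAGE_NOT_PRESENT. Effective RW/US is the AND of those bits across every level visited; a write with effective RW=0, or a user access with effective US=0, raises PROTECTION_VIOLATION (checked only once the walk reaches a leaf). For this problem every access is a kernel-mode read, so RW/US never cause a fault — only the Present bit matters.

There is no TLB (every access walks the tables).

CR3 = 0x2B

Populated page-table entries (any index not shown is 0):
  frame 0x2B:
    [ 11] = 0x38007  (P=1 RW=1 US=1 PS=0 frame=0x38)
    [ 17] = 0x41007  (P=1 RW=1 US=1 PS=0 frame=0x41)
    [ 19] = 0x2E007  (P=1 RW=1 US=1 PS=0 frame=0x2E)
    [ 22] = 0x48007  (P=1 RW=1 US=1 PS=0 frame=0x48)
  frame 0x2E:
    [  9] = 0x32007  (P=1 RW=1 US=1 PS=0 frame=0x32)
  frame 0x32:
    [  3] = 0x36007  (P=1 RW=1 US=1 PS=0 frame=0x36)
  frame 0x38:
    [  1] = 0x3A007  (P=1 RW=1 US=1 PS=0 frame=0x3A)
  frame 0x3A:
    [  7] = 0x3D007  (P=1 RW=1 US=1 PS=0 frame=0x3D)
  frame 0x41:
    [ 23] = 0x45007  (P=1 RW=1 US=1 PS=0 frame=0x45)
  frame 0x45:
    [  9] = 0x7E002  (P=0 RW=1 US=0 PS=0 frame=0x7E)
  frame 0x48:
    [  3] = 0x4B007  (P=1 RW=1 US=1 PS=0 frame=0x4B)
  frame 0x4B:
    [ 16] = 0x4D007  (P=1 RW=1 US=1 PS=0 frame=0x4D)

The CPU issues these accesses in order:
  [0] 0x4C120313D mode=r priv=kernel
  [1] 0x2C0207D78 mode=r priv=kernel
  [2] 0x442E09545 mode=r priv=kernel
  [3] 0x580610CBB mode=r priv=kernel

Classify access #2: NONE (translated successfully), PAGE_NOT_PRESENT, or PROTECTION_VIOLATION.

Per-access translation:
#0 VA=0x4C120313D (r,kernel):
  L0: frame=0x2B idx=19 entry=0x2E007 [P=1 RW=1 US=1 PS=0]
  L1: frame=0x2E idx=9 entry=0x32007 [P=1 RW=1 US=1 PS=0]
  L2: frame=0x32 idx=3 entry=0x36007 [P=1 RW=1 US=1 PS=0]
  ✓ 0x3613D  — 3 lookups
#1 VA=0x2C0207D78 (r,kernel):
  L0: frame=0x2B idx=11 entry=0x38007 [P=1 RW=1 US=1 PS=0]
  L1: frame=0x38 idx=1 entry=0x3A007 [P=1 RW=1 US=1 PS=0]
  L2: frame=0x3A idx=7 entry=0x3D007 [P=1 RW=1 US=1 PS=0]
  ✓ 0x3DD78  — 3 lookups
#2 VA=0x442E09545 (r,kernel):
  L0: frame=0x2B idx=17 entry=0x41007 [P=1 RW=1 US=1 PS=0]
  L1: frame=0x41 idx=23 entry=0x45007 [P=1 RW=1 US=1 PS=0]
  L2: frame=0x45 idx=9 entry=0x7E002 [P=0 RW=1 US=0 PS=0]
  → PAGE_NOT_PRESENT  (3 entries read)
#3 VA=0x580610CBB (r,kernel):
  L0: frame=0x2B idx=22 entry=0x48007 [P=1 RW=1 US=1 PS=0]
  L1: frame=0x48 idx=3 entry=0x4B007 [P=1 RW=1 US=1 PS=0]
  L2: frame=0x4B idx=16 entry=0x4D007 [P=1 RW=1 US=1 PS=0]
  ✓ 0x4DCBB  — 3 lookups

Access #2 fault: PAGE_NOT_PRESENT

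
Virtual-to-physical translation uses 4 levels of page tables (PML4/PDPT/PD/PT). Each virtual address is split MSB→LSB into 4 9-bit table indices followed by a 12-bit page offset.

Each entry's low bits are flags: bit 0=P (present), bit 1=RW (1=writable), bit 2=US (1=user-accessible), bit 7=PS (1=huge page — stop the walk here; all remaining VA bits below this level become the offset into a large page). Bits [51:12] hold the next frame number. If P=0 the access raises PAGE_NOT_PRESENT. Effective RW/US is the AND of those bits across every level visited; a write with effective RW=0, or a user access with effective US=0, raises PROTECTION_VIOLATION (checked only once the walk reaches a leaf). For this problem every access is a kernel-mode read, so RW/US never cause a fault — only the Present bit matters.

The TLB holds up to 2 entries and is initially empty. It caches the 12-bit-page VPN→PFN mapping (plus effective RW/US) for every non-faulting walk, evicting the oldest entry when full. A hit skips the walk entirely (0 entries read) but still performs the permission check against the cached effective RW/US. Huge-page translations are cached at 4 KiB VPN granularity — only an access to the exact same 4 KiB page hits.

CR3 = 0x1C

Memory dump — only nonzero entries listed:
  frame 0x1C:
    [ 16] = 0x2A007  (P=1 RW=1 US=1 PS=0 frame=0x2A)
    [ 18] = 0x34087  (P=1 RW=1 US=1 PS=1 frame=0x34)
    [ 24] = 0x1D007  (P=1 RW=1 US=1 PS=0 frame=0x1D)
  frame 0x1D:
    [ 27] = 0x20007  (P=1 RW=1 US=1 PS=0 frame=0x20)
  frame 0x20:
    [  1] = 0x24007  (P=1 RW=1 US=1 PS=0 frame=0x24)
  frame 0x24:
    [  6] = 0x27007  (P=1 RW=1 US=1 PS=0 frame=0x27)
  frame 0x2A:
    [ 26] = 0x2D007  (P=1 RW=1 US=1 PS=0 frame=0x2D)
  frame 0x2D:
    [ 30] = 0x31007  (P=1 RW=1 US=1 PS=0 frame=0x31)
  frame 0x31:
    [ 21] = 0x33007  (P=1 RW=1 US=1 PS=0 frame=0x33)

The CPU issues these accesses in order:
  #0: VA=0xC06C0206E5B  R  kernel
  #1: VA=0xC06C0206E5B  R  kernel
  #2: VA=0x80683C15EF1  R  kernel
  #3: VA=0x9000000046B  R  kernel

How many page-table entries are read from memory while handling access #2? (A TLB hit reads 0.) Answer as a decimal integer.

Per-access translation:
#0 VA=0xC06C0206E5B (r,kernel):
  lvl0: tbl 0x1C, slot 24 ⇒ 0x1D007 (P1/RW1/US1/PS0)
  lvl1: tbl 0x1D, slot 27 ⇒ 0x20007 (P1/RW1/US1/PS0)
  lvl2: tbl 0x20, slot 1 ⇒ 0x24007 (P1/RW1/US1/PS0)
  lvl3: tbl 0x24, slot 6 ⇒ 0x27007 (P1/RW1/US1/PS0)
  → PA=0x27E5B  (4 entries read)
#1 VA=0xC06C0206E5B (r,kernel):
  TLB hit vpn=0xC06C0206 → PA=0x27E5B
#2 VA=0x80683C15EF1 (r,kernel):
  lvl0: tbl 0x1C, slot 16 ⇒ 0x2A007 (P1/RW1/US1/PS0)
  lvl1: tbl 0x2A, slot 26 ⇒ 0x2D007 (P1/RW1/US1/PS0)
  lvl2: tbl 0x2D, slot 30 ⇒ 0x31007 (P1/RW1/US1/PS0)
  lvl3: tbl 0x31, slot 21 ⇒ 0x33007 (P1/RW1/US1/PS0)
  → PA=0x33EF1  (4 entries read)
#3 VA=0x9000000046B (r,kernel):
  lvl0: tbl 0x1C, slot 18 ⇒ 0x34087 (P1/RW1/US1/PS1)
  → PA=0x3446B (huge @L0)  (1 entries read)

Entries read for #2: 4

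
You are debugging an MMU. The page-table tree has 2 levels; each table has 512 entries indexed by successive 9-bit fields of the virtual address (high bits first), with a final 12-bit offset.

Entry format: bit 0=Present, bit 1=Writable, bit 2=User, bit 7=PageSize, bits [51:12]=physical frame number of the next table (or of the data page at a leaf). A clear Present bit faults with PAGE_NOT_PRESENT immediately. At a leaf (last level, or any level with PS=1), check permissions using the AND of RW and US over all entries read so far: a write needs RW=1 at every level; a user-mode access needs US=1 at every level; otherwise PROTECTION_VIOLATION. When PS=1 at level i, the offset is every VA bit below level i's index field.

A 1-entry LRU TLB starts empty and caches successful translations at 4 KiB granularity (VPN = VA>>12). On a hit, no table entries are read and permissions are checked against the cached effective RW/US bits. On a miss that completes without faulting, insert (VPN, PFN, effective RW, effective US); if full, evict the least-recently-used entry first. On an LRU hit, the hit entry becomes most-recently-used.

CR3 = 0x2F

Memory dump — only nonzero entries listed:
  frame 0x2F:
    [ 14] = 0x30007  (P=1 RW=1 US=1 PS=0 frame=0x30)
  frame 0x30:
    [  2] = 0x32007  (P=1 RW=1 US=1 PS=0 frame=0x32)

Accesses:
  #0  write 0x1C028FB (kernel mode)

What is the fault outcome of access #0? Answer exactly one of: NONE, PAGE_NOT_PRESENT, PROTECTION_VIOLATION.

Per-access translation:
#0 VA=0x1C028FB (w,kernel):
  lvl0: tbl 0x2F, slot 14 ⇒ 0x30007 (P1/RW1/US1/PS0)
  lvl1: tbl 0x30, slot 2 ⇒ 0x32007 (P1/RW1/US1/PS0)
  → PA=0x328FB  (2 entries read)

Access #0 fault: NONE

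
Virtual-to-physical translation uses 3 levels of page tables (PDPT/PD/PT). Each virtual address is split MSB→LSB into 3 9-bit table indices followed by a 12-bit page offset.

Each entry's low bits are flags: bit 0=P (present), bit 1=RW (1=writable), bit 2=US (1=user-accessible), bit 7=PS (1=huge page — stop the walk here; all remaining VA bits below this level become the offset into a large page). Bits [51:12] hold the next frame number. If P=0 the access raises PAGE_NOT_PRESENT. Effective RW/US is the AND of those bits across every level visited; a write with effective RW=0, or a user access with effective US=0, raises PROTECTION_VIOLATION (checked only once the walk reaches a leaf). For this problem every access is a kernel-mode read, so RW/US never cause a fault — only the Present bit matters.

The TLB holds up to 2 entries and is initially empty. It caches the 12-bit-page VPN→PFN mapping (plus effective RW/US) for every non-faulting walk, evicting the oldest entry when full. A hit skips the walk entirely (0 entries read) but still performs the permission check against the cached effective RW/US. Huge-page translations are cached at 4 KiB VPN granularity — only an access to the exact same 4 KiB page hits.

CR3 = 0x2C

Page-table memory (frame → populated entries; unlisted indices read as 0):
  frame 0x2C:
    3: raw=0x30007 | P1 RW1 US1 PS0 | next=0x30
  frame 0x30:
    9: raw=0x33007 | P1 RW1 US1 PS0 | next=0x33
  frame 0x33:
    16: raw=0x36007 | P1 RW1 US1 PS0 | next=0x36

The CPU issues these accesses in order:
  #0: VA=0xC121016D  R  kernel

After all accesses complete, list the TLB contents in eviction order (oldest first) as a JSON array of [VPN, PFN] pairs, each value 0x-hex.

Per-access translation:
#0 VA=0xC121016D (r,kernel):
  L0: frame=0x2C idx=3 entry=0x30007 [P=1 RW=1 US=1 PS=0]
  L1: frame=0x30 idx=9 entry=0x33007 [P=1 RW=1 US=1 PS=0]
  L2: frame=0x33 idx=16 entry=0x36007 [P=1 RW=1 US=1 PS=0]
  ⇒ phys 0x3616D  [3 reads]

TLB: [["0xC1210", "0x36"]]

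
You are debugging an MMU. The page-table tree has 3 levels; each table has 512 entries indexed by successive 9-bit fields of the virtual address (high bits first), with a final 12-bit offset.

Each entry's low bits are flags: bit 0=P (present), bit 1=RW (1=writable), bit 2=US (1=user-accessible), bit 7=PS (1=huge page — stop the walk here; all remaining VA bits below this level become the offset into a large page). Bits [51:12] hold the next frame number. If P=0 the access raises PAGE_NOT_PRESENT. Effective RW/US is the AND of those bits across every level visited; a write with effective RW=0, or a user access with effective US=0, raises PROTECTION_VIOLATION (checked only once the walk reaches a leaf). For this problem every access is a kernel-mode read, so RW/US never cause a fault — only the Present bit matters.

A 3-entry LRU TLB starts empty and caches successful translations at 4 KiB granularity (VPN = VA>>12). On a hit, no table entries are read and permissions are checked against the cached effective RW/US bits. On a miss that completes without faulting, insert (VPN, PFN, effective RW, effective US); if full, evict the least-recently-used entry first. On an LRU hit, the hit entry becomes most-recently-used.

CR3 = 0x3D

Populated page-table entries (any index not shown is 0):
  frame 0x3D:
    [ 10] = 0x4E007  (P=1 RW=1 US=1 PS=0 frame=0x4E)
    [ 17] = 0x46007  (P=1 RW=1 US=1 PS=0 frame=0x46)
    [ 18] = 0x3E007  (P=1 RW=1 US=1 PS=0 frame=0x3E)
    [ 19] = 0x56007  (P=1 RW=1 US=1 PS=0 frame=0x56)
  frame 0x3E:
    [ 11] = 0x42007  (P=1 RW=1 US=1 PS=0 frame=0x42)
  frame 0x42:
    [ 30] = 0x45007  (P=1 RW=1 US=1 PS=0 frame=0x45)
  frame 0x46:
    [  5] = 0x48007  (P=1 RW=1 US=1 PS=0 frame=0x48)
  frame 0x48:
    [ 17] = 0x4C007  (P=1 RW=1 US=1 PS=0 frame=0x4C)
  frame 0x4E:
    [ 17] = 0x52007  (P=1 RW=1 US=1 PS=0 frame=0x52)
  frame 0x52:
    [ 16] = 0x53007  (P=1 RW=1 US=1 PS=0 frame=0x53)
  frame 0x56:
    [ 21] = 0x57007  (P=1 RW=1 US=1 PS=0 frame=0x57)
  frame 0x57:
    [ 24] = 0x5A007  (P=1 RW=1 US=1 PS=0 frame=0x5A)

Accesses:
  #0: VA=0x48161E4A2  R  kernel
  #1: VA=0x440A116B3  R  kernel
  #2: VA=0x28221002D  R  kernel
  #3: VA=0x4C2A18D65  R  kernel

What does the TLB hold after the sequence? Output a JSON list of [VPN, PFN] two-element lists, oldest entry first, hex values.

Per-access translation:
#0 VA=0x48161E4A2 (r,kernel):
  L0: frame=0x3D idx=18 entry=0x3E007 [P=1 RW=1 US=1 PS=0]
  L1: frame=0x3E idx=11 entry=0x42007 [P=1 RW=1 US=1 PS=0]
  L2: frame=0x42 idx=30 entry=0x45007 [P=1 RW=1 US=1 PS=0]
  → PA=0x454A2  (3 entries read)
#1 VA=0x440A116B3 (r,kernel):
  L0: frame=0x3D idx=17 entry=0x46007 [P=1 RW=1 US=1 PS=0]
  L1: frame=0x46 idx=5 entry=0x48007 [P=1 RW=1 US=1 PS=0]
  L2: frame=0x48 idx=17 entry=0x4C007 [P=1 RW=1 US=1 PS=0]
  → PA=0x4C6B3  (3 entries read)
#2 VA=0x28221002D (r,kernel):
  L0: frame=0x3D idx=10 entry=0x4E007 [P=1 RW=1 US=1 PS=0]
  L1: frame=0x4E idx=17 entry=0x52007 [P=1 RW=1 US=1 PS=0]
  L2: frame=0x52 idx=16 entry=0x53007 [P=1 RW=1 US=1 PS=0]
  → PA=0x5302D  (3 entries read)
#3 VA=0x4C2A18D65 (r,kernel):
  L0: frame=0x3D idx=19 entry=0x56007 [P=1 RW=1 US=1 PS=0]
  L1: frame=0x56 idx=21 entry=0x57007 [P=1 RW=1 US=1 PS=0]
  L2: frame=0x57 idx=24 entry=0x5A007 [P=1 RW=1 US=1 PS=0]
  → PA=0x5AD65  (3 entries read)

TLB: [["0x440A11", "0x4C"], ["0x282210", "0x53"], ["0x4C2A18", "0x5A"]]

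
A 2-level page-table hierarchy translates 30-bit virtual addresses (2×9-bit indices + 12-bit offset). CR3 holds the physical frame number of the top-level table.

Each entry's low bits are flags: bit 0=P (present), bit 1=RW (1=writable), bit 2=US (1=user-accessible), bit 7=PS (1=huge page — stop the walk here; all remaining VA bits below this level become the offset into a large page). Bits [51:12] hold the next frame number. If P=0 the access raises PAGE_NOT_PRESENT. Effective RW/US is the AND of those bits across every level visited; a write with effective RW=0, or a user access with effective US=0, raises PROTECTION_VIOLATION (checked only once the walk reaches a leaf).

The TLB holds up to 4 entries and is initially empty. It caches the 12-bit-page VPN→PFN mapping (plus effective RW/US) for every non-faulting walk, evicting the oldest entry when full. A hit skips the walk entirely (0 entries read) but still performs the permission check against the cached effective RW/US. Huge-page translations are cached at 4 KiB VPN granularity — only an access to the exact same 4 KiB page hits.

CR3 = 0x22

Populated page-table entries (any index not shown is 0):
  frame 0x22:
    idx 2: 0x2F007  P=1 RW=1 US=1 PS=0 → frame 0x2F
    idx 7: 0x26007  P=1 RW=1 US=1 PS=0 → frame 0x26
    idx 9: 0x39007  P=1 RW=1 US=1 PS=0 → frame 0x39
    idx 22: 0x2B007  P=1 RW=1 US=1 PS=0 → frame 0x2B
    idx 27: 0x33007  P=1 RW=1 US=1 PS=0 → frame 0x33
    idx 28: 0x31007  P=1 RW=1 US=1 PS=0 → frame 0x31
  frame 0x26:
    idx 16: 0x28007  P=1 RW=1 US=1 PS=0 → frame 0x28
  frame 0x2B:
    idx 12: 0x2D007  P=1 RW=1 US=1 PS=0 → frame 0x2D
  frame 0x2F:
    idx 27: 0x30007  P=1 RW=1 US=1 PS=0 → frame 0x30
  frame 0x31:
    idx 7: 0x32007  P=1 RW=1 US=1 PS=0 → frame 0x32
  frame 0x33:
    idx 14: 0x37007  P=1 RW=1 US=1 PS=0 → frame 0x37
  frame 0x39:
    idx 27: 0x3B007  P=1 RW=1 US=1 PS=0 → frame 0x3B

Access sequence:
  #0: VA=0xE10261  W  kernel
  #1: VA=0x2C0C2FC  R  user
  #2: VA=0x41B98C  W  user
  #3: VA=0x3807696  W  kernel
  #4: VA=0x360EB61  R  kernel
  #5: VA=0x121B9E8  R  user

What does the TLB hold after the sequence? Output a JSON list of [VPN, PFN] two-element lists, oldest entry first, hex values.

Trace:
#0 VA=0xE10261 (w,kernel):
  [0] read 0x22 idx=7: raw=0x26007 flags P=1 W=1 U=1 S=0
  [1] read 0x26 idx=16: raw=0x28007 flags P=1 W=1 U=1 S=0
  ⇒ phys 0x28261  [2 reads]
#1 VA=0x2C0C2FC (r,user):
  [0] read 0x22 idx=22: raw=0x2B007 flags P=1 W=1 U=1 S=0
  [1] read 0x2B idx=12: raw=0x2D007 flags P=1 W=1 U=1 S=0
  ⇒ phys 0x2D2FC  [2 reads]
#2 VA=0x41B98C (w,user):
  [0] read 0x22 idx=2: raw=0x2F007 flags P=1 W=1 U=1 S=0
  [1] read 0x2F idx=27: raw=0x30007 flags P=1 W=1 U=1 S=0
  ⇒ phys 0x3098C  [2 reads]
#3 VA=0x3807696 (w,kernel):
  [0] read 0x22 idx=28: raw=0x31007 flags P=1 W=1 U=1 S=0
  [1] read 0x31 idx=7: raw=0x32007 flags P=1 W=1 U=1 S=0
  ⇒ phys 0x32696  [2 reads]
#4 VA=0x360EB61 (r,kernel):
  [0] read 0x22 idx=27: raw=0x33007 flags P=1 W=1 U=1 S=0
  [1] read 0x33 idx=14: raw=0x37007 flags P=1 W=1 U=1 S=0
  ⇒ phys 0x37B61  [2 reads]
#5 VA=0x121B9E8 (r,user):
  [0] read 0x22 idx=9: raw=0x39007 flags P=1 W=1 U=1 S=0
  [1] read 0x39 idx=27: raw=0x3B007 flags P=1 W=1 U=1 S=0
  ⇒ phys 0x3B9E8  [2 reads]

TLB: [["0x41B", "0x30"], ["0x3807", "0x32"], ["0x360E", "0x37"], ["0x121B", "0x3B"]]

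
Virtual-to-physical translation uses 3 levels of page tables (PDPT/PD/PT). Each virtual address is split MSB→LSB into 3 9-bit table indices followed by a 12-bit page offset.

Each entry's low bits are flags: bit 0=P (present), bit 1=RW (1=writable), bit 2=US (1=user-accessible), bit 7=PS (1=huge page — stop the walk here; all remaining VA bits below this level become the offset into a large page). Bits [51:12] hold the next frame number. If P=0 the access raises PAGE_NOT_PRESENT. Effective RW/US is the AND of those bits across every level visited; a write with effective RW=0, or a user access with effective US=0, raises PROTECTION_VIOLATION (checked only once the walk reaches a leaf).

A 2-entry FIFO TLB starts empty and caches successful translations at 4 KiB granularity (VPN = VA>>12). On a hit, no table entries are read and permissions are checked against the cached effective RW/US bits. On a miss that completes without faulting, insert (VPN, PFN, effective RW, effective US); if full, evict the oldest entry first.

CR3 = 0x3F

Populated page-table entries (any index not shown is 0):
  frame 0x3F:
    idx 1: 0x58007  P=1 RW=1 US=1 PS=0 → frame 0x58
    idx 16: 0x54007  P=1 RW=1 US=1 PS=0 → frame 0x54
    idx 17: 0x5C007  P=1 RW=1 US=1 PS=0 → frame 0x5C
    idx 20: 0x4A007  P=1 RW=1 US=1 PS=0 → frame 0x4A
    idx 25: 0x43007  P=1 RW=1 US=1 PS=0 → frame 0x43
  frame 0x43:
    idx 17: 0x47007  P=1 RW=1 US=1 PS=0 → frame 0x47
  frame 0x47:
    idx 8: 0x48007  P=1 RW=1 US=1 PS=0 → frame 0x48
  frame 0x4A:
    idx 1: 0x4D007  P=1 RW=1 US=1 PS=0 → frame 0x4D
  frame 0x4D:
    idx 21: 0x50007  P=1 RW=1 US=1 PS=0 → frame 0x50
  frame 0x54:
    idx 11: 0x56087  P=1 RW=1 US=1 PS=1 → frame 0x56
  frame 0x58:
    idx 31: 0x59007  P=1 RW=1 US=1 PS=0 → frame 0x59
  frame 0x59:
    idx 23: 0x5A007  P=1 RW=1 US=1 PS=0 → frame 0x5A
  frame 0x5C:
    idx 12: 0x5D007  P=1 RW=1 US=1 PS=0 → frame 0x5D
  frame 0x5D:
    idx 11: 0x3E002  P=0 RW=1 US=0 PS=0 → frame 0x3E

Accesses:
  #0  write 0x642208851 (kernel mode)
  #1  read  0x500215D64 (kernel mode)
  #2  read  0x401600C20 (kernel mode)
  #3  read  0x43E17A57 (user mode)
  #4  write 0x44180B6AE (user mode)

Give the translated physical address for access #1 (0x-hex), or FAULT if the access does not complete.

Trace:
#0 VA=0x642208851 (w,kernel):
  lvl0: tbl 0x3F, slot 25 ⇒ 0x43007 (P1/RW1/US1/PS0)
  lvl1: tbl 0x43, slot 17 ⇒ 0x47007 (P1/RW1/US1/PS0)
  lvl2: tbl 0x47, slot 8 ⇒ 0x48007 (P1/RW1/US1/PS0)
  ⇒ phys 0x48851  [3 reads]
#1 VA=0x500215D64 (r,kernel):
  lvl0: tbl 0x3F, slot 20 ⇒ 0x4A007 (P1/RW1/US1/PS0)
  lvl1: tbl 0x4A, slot 1 ⇒ 0x4D007 (P1/RW1/US1/PS0)
  lvl2: tbl 0x4D, slot 21 ⇒ 0x50007 (P1/RW1/US1/PS0)
  ⇒ phys 0x50D64  [3 reads]
#2 VA=0x401600C20 (r,kernel):
  lvl0: tbl 0x3F, slot 16 ⇒ 0x54007 (P1/RW1/US1/PS0)
  lvl1: tbl 0x54, slot 11 ⇒ 0x56087 (P1/RW1/US1/PS1)
  ⇒ phys 0x56C20 (huge @L1)  [2 reads]
#3 VA=0x43E17A57 (r,user):
  lvl0: tbl 0x3F, slot 1 ⇒ 0x58007 (P1/RW1/US1/PS0)
  lvl1: tbl 0x58, slot 31 ⇒ 0x59007 (P1/RW1/US1/PS0)
  lvl2: tbl 0x59, slot 23 ⇒ 0x5A007 (P1/RW1/US1/PS0)
  ⇒ phys 0x5AA57  [3 reads]
#4 VA=0x44180B6AE (w,user):
  lvl0: tbl 0x3F, slot 17 ⇒ 0x5C007 (P1/RW1/US1/PS0)
  lvl1: tbl 0x5C, slot 12 ⇒ 0x5D007 (P1/RW1/US1/PS0)
  lvl2: tbl 0x5D, slot 11 ⇒ 0x3E002 (P0/RW1/US0/PS0)
  → PAGE_NOT_PRESENT  (3 entries read)

Access #1 PA: 0x50D64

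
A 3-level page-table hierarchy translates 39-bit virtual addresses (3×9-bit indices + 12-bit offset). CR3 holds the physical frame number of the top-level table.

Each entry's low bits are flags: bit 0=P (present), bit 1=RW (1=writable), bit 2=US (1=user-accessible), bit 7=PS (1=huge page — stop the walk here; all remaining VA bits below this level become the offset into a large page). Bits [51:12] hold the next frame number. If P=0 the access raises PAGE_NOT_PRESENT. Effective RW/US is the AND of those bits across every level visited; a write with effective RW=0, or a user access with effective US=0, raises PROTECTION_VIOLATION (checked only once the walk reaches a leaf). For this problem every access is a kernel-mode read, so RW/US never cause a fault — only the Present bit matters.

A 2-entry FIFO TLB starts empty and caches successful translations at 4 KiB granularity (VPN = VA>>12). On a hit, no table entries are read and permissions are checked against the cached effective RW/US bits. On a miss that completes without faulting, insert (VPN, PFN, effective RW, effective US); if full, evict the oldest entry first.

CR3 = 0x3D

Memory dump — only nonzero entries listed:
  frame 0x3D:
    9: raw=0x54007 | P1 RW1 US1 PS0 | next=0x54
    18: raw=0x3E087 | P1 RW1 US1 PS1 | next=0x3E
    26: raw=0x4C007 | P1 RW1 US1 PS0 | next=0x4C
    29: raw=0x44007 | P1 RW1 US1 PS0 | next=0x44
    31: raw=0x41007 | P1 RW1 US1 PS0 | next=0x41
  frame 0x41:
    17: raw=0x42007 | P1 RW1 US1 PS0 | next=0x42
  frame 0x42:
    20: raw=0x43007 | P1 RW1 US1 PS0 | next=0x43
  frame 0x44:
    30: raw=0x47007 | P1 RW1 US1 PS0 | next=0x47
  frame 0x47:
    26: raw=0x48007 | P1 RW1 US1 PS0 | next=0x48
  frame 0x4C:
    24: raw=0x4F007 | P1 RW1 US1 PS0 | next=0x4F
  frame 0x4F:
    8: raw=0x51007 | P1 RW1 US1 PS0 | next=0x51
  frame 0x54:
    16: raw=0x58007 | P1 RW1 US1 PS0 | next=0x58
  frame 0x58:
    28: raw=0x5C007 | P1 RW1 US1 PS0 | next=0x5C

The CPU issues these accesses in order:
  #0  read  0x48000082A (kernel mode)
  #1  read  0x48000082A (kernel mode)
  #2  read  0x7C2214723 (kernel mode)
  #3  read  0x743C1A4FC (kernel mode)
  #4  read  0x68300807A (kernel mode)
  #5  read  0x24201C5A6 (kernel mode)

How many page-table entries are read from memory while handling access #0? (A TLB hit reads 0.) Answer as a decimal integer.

Trace:
#0 VA=0x48000082A (r,kernel):
  [0] read 0x3D idx=18: raw=0x3E087 flags P=1 W=1 U=1 S=1
  ⇒ phys 0x3E82A (huge @L0)  [1 reads]
#1 VA=0x48000082A (r,kernel):
  TLB hit vpn=0x480000 → PA=0x3E82A
#2 VA=0x7C2214723 (r,kernel):
  [0] read 0x3D idx=31: raw=0x41007 flags P=1 W=1 U=1 S=0
  [1] read 0x41 idx=17: raw=0x42007 flags P=1 W=1 U=1 S=0
  [2] read 0x42 idx=20: raw=0x43007 flags P=1 W=1 U=1 S=0
  ⇒ phys 0x43723  [3 reads]
#3 VA=0x743C1A4FC (r,kernel):
  [0] read 0x3D idx=29: raw=0x44007 flags P=1 W=1 U=1 S=0
  [1] read 0x44 idx=30: raw=0x47007 flags P=1 W=1 U=1 S=0
  [2] read 0x47 idx=26: raw=0x48007 flags P=1 W=1 U=1 S=0
  ⇒ phys 0x484FC  [3 reads]
#4 VA=0x68300807A (r,kernel):
  [0] read 0x3D idx=26: raw=0x4C007 flags P=1 W=1 U=1 S=0
  [1] read 0x4C idx=24: raw=0x4F007 flags P=1 W=1 U=1 S=0
  [2] read 0x4F idx=8: raw=0x51007 flags P=1 W=1 U=1 S=0
  ⇒ phys 0x5107A  [3 reads]
#5 VA=0x24201C5A6 (r,kernel):
  [0] read 0x3D idx=9: raw=0x54007 flags P=1 W=1 U=1 S=0
  [1] read 0x54 idx=16: raw=0x58007 flags P=1 W=1 U=1 S=0
  [2] read 0x58 idx=28: raw=0x5C007 flags P=1 W=1 U=1 S=0
  ⇒ phys 0x5C5A6  [3 reads]

Entries read for #0: 1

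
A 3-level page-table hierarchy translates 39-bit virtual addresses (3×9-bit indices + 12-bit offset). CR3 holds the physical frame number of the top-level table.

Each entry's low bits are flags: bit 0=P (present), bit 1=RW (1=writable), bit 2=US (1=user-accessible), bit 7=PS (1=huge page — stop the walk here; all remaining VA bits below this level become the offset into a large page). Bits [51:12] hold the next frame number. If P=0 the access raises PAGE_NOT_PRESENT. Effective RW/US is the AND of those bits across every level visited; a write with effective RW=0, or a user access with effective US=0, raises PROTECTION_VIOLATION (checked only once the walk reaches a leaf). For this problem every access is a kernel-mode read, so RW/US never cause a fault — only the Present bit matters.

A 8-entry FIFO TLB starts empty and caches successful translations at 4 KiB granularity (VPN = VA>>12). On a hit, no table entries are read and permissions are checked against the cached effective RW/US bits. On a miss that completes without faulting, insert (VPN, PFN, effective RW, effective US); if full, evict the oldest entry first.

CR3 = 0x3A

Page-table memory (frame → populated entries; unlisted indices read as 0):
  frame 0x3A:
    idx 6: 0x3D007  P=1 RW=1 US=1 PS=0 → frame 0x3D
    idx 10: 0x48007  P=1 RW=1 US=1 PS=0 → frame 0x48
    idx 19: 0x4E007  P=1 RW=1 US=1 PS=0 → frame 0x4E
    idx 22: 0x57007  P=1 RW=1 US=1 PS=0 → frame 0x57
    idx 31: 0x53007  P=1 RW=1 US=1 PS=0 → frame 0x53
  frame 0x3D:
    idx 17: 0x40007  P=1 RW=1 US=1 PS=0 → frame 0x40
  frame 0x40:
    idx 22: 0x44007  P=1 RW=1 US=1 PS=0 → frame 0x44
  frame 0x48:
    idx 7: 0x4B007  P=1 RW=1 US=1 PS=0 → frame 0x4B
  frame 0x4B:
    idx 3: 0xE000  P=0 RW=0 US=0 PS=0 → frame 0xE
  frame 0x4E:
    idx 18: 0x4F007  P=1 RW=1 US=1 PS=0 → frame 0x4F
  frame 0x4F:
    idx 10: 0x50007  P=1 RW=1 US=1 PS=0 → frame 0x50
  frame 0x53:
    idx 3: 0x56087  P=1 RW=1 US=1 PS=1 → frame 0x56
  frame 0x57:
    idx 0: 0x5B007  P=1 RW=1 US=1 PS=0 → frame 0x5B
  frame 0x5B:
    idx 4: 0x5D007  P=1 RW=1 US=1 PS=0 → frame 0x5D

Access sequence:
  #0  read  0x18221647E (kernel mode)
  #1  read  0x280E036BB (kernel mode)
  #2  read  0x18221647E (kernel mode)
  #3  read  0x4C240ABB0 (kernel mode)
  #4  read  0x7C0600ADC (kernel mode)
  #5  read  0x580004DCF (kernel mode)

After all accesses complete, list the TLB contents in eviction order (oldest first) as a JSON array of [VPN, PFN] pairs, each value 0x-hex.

Trace:
#0 VA=0x18221647E (r,kernel):
  L0: frame=0x3A idx=6 entry=0x3D007 [P=1 RW=1 US=1 PS=0]
  L1: frame=0x3D idx=17 entry=0x40007 [P=1 RW=1 US=1 PS=0]
  L2: frame=0x40 idx=22 entry=0x44007 [P=1 RW=1 US=1 PS=0]
  ✓ 0x4447E  — 3 lookups
#1 VA=0x280E036BB (r,kernel):
  L0: frame=0x3A idx=10 entry=0x48007 [P=1 RW=1 US=1 PS=0]
  L1: frame=0x48 idx=7 entry=0x4B007 [P=1 RW=1 US=1 PS=0]
  L2: frame=0x4B idx=3 entry=0xE000 [P=0 RW=0 US=0 PS=0]
  ✗ PAGE_NOT_PRESENT  [3 reads]
#2 VA=0x18221647E (r,kernel):
  TLB hit vpn=0x182216 → PA=0x4447E
#3 VA=0x4C240ABB0 (r,kernel):
  L0: frame=0x3A idx=19 entry=0x4E007 [P=1 RW=1 US=1 PS=0]
  L1: frame=0x4E idx=18 entry=0x4F007 [P=1 RW=1 US=1 PS=0]
  L2: frame=0x4F idx=10 entry=0x50007 [P=1 RW=1 US=1 PS=0]
  ✓ 0x50BB0  — 3 lookups
#4 VA=0x7C0600ADC (r,kernel):
  L0: frame=0x3A idx=31 entry=0x53007 [P=1 RW=1 US=1 PS=0]
  L1: frame=0x53 idx=3 entry=0x56087 [P=1 RW=1 US=1 PS=1]
  ✓ 0x56ADC (huge @L1)  — 2 lookups
#5 VA=0x580004DCF (r,kernel):
  L0: frame=0x3A idx=22 entry=0x57007 [P=1 RW=1 US=1 PS=0]
  L1: frame=0x57 idx=0 entry=0x5B007 [P=1 RW=1 US=1 PS=0]
  L2: frame=0x5B idx=4 entry=0x5D007 [P=1 RW=1 US=1 PS=0]
  ✓ 0x5DDCF  — 3 lookups

TLB: [["0x182216", "0x44"], ["0x4C240A", "0x50"], ["0x7C0600", "0x56"], ["0x580004", "0x5D"]]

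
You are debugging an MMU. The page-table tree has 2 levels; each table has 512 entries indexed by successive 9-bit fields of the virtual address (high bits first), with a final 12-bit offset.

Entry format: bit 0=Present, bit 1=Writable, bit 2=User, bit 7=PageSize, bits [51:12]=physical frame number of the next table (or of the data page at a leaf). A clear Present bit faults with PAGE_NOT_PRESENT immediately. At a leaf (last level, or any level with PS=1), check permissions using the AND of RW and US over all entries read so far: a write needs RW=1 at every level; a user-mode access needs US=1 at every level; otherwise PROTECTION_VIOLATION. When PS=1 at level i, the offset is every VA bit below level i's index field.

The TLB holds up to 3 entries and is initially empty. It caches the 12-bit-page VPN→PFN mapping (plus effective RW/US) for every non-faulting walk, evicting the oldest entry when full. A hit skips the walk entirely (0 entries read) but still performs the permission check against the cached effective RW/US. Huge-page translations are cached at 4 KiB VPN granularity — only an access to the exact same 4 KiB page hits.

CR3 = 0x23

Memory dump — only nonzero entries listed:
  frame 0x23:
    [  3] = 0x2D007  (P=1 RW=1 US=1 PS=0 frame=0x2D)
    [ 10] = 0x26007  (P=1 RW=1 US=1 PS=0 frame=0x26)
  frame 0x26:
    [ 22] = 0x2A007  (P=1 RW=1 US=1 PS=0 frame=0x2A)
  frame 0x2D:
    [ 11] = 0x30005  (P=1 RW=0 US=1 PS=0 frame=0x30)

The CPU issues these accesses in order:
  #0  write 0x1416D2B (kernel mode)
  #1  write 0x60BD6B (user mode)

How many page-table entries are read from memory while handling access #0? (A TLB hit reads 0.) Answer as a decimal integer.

Per-access translation:
#0 VA=0x1416D2B (w,kernel):
  [0] read 0x23 idx=10: raw=0x26007 flags P=1 W=1 U=1 S=0
  [1] read 0x26 idx=22: raw=0x2A007 flags P=1 W=1 U=1 S=0
  → PA=0x2AD2B  (2 entries read)
#1 VA=0x60BD6B (w,user):
  [0] read 0x23 idx=3: raw=0x2D007 flags P=1 W=1 U=1 S=0
  [1] read 0x2D idx=11: raw=0x30005 flags P=1 W=0 U=1 S=0
  ✗ PROTECTION_VIOLATION  [2 reads]

Entries read for #0: 2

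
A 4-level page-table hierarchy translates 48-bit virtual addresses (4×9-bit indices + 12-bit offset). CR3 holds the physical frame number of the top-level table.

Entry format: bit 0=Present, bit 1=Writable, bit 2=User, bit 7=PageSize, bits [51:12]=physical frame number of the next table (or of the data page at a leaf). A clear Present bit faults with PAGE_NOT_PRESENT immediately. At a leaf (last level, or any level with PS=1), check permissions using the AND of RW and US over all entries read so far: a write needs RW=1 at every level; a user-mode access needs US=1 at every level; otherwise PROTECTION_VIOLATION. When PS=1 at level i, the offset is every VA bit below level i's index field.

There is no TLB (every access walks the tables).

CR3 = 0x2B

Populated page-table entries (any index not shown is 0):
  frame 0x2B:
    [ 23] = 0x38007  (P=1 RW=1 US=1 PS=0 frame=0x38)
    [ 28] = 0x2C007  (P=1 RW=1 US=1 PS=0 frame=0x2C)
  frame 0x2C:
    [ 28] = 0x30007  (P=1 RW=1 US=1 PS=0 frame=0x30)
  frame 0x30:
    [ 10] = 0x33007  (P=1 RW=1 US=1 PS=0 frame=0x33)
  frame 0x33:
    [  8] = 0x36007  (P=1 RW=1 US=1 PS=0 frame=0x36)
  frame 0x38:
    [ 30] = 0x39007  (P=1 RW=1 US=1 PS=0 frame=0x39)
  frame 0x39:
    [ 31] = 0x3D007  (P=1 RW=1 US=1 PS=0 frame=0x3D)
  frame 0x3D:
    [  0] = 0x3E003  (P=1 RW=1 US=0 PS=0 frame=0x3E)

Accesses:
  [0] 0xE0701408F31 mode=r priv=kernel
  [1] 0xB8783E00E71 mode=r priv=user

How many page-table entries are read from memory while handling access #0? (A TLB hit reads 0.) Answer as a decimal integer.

Walk each access:
#0 VA=0xE0701408F31 (r,kernel):
  [0] read 0x2B idx=28: raw=0x2C007 flags P=1 W=1 U=1 S=0
  [1] read 0x2C idx=28: raw=0x30007 flags P=1 W=1 U=1 S=0
  [2] read 0x30 idx=10: raw=0x33007 flags P=1 W=1 U=1 S=0
  [3] read 0x33 idx=8: raw=0x36007 flags P=1 W=1 U=1 S=0
  ⇒ phys 0x36F31  [4 reads]
#1 VA=0xB8783E00E71 (r,user):
  [0] read 0x2B idx=23: raw=0x38007 flags P=1 W=1 U=1 S=0
  [1] read 0x38 idx=30: raw=0x39007 flags P=1 W=1 U=1 S=0
  [2] read 0x39 idx=31: raw=0x3D007 flags P=1 W=1 U=1 S=0
  [3] read 0x3D idx=0: raw=0x3E003 flags P=1 W=1 U=0 S=0
  → PROTECTION_VIOLATION  (4 entries read)

Entries read for #0: 4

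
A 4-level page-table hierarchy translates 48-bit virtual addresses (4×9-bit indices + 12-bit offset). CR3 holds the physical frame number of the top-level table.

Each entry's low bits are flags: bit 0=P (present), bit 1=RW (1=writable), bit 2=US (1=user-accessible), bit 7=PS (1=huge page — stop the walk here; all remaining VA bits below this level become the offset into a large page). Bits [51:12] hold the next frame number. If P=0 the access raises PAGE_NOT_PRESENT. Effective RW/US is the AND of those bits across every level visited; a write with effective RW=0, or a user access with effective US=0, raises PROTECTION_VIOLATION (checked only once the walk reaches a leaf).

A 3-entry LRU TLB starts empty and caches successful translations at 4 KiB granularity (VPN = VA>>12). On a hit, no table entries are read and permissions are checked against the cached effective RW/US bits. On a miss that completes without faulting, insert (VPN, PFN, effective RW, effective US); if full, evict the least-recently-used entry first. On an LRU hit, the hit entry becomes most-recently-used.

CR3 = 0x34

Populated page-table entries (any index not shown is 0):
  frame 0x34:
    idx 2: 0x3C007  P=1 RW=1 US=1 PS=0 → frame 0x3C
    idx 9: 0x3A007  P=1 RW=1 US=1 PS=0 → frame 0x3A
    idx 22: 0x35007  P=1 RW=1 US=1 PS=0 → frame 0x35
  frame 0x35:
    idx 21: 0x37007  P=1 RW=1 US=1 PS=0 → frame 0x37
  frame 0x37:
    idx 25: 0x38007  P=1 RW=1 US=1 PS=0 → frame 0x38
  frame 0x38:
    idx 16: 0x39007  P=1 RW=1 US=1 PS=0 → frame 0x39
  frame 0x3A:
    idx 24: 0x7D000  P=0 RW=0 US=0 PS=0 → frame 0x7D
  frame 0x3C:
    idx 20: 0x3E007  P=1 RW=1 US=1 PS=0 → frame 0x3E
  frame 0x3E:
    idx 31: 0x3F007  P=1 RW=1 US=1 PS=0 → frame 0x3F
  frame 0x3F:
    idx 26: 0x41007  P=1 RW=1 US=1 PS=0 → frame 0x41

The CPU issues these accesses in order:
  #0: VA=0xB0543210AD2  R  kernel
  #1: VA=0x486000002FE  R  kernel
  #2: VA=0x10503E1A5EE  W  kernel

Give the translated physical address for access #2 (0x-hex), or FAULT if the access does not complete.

Trace:
#0 VA=0xB0543210AD2 (r,kernel):
  L0 @0x34[22] → 0x35007  P=1,RW=1,US=1,PS=0
  L1 @0x35[21] → 0x37007  P=1,RW=1,US=1,PS=0
  L2 @0x37[25] → 0x38007  P=1,RW=1,US=1,PS=0
  L3 @0x38[16] → 0x39007  P=1,RW=1,US=1,PS=0
  ⇒ phys 0x39AD2  [4 reads]
#1 VA=0x486000002FE (r,kernel):
  L0 @0x34[9] → 0x3A007  P=1,RW=1,US=1,PS=0
  L1 @0x3A[24] → 0x7D000  P=0,RW=0,US=0,PS=0
  ✗ PAGE_NOT_PRESENT  [2 reads]
#2 VA=0x10503E1A5EE (w,kernel):
  L0 @0x34[2] → 0x3C007  P=1,RW=1,US=1,PS=0
  L1 @0x3C[20] → 0x3E007  P=1,RW=1,US=1,PS=0
  L2 @0x3E[31] → 0x3F007  P=1,RW=1,US=1,PS=0
  L3 @0x3F[26] → 0x41007  P=1,RW=1,US=1,PS=0
  ⇒ phys 0x415EE  [4 reads]

Access #2 PA: 0x415EE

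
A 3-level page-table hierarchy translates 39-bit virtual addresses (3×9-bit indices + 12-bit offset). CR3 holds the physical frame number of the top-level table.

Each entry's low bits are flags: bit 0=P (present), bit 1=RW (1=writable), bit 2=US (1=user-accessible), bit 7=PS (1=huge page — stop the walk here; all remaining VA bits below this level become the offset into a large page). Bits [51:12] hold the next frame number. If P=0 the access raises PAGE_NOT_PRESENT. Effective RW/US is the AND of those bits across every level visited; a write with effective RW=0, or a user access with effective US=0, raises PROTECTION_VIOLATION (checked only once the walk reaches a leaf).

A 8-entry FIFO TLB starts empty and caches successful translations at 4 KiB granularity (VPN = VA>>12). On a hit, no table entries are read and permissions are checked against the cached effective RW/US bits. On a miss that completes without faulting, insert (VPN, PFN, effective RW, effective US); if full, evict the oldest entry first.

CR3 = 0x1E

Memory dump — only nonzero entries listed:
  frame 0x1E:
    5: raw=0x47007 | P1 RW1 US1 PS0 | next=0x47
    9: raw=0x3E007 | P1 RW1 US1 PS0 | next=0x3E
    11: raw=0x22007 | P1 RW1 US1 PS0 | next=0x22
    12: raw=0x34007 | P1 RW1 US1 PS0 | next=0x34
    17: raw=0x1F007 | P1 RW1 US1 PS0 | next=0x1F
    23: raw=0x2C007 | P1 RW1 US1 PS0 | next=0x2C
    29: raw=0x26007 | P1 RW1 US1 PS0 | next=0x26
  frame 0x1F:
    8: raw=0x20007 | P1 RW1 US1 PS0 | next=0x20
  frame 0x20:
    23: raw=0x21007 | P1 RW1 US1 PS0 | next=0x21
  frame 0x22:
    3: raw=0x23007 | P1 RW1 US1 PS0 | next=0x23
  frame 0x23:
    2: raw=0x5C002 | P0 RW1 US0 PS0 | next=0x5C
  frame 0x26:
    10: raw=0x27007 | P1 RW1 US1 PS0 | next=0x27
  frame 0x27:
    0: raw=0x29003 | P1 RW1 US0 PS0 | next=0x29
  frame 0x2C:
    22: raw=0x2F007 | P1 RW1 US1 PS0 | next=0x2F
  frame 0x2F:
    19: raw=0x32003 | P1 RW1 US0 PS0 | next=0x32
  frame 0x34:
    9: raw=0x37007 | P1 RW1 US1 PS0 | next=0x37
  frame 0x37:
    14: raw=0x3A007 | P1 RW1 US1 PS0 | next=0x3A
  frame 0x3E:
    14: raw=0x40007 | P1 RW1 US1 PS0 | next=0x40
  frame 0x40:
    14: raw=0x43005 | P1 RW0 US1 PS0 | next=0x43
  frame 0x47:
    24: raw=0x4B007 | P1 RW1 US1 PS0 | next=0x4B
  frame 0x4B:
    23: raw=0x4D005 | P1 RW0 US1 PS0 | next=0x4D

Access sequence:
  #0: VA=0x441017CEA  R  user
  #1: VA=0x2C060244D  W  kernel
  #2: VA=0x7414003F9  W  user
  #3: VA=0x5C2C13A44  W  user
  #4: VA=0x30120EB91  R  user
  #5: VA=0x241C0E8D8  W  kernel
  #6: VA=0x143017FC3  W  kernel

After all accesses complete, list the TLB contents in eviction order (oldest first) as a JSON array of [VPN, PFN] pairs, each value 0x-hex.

Walk each access:
#0 VA=0x441017CEA (r,user):
  L0: frame=0x1E idx=17 entry=0x1F007 [P=1 RW=1 US=1 PS=0]
  L1: frame=0x1F idx=8 entry=0x20007 [P=1 RW=1 US=1 PS=0]
  L2: frame=0x20 idx=23 entry=0x21007 [P=1 RW=1 US=1 PS=0]
  → PA=0x21CEA  (3 entries read)
#1 VA=0x2C060244D (w,kernel):
  L0: frame=0x1E idx=11 entry=0x22007 [P=1 RW=1 US=1 PS=0]
  L1: frame=0x22 idx=3 entry=0x23007 [P=1 RW=1 US=1 PS=0]
  L2: frame=0x23 idx=2 entry=0x5C002 [P=0 RW=1 US=0 PS=0]
  ⇒ fault: PAGE_NOT_PRESENT  — 3 lookups
#2 VA=0x7414003F9 (w,user):
  L0: frame=0x1E idx=29 entry=0x26007 [P=1 RW=1 US=1 PS=0]
  L1: frame=0x26 idx=10 entry=0x27007 [P=1 RW=1 US=1 PS=0]
  L2: frame=0x27 idx=0 entry=0x29003 [P=1 RW=1 US=0 PS=0]
  ⇒ fault: PROTECTION_VIOLATION  — 3 lookups
#3 VA=0x5C2C13A44 (w,user):
  L0: frame=0x1E idx=23 entry=0x2C007 [P=1 RW=1 US=1 PS=0]
  L1: frame=0x2C idx=22 entry=0x2F007 [P=1 RW=1 US=1 PS=0]
  L2: frame=0x2F idx=19 entry=0x32003 [P=1 RW=1 US=0 PS=0]
  ⇒ fault: PROTECTION_VIOLATION  — 3 lookups
#4 VA=0x30120EB91 (r,user):
  L0: frame=0x1E idx=12 entry=0x34007 [P=1 RW=1 US=1 PS=0]
  L1: frame=0x34 idx=9 entry=0x37007 [P=1 RW=1 US=1 PS=0]
  L2: frame=0x37 idx=14 entry=0x3A007 [P=1 RW=1 US=1 PS=0]
  → PA=0x3AB91  (3 entries read)
#5 VA=0x241C0E8D8 (w,kernel):
  L0: frame=0x1E idx=9 entry=0x3E007 [P=1 RW=1 US=1 PS=0]
  L1: frame=0x3E idx=14 entry=0x40007 [P=1 RW=1 US=1 PS=0]
  L2: frame=0x40 idx=14 entry=0x43005 [P=1 RW=0 US=1 PS=0]
  ⇒ fault: PROTECTION_VIOLATION  — 3 lookups
#6 VA=0x143017FC3 (w,kernel):
  L0: frame=0x1E idx=5 entry=0x47007 [P=1 RW=1 US=1 PS=0]
  L1: frame=0x47 idx=24 entry=0x4B007 [P=1 RW=1 US=1 PS=0]
  L2: frame=0x4B idx=23 entry=0x4D005 [P=1 RW=0 US=1 PS=0]
  ⇒ fault: PROTECTION_VIOLATION  — 3 lookups

TLB: [["0x441017", "0x21"], ["0x30120E", "0x3A"]]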